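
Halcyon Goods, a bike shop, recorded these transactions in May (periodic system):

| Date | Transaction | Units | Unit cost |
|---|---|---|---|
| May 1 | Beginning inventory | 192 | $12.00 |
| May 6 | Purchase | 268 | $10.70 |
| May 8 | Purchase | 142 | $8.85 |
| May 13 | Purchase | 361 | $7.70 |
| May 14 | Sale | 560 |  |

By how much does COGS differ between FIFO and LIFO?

$1,410.30

FIFO COGS: 192 @ $12.00 + 268 @ $10.70 + 100 @ $8.85 = $6,056.60
LIFO COGS: 361 @ $7.70 + 142 @ $8.85 + 57 @ $10.70 = $4,646.30
Difference = |$6,056.60 − $4,646.30| = $1,410.30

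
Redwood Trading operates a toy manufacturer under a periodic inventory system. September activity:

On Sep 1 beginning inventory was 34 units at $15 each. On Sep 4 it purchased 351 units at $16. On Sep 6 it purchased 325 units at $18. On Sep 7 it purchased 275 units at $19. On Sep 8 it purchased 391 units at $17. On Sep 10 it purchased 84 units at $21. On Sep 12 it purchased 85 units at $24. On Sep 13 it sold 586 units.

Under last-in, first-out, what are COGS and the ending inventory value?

Sep 13, 586 sold [LIFO — newest first]: 85 @ $24 + 84 @ $21 + 391 @ $17 + 26 @ $19 = $10,945
Ending inventory: 34 @ $15 + 351 @ $16 + 325 @ $18 + 249 @ $19 = $16,707
Check: goods available $27,652 = COGS $10,945 + ending $16,707

COGS = $10,945; ending inventory = $16,707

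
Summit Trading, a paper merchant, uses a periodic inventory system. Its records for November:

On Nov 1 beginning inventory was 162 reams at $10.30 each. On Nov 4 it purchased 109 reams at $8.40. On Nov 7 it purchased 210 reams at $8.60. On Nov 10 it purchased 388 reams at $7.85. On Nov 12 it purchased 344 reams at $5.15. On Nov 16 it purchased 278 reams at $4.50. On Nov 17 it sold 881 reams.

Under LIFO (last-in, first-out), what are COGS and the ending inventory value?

COGS = $5,055.75; ending inventory = $5,402.85

Nov 17, 881 sold [LIFO — newest first]: 278 @ $4.50 + 344 @ $5.15 + 259 @ $7.85 = $5,055.75
Ending inventory: 162 @ $10.30 + 109 @ $8.40 + 210 @ $8.60 + 129 @ $7.85 = $5,402.85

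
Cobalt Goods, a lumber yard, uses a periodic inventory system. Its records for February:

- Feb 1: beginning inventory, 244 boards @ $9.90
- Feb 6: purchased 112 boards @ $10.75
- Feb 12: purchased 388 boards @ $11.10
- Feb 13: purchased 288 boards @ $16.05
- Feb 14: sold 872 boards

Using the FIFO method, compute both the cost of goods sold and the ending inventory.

Feb 14, 872 sold [FIFO — oldest first]: 244 @ $9.90 + 112 @ $10.75 + 388 @ $11.10 + 128 @ $16.05 = $9,980.80
Ending inventory: 160 @ $16.05 = $2,568.00

COGS = $9,980.80; ending inventory = $2,568.00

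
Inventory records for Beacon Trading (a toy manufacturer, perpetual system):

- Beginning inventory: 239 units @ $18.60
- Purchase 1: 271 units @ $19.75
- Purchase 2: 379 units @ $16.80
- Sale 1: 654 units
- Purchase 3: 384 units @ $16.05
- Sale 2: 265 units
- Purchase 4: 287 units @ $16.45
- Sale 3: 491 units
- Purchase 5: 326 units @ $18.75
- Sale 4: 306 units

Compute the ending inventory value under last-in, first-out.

Ending inventory = $3,165.00

Sale 1 (654) [LIFO — newest first]: 379 @ $16.80 + 271 @ $19.75 + 4 @ $18.60 = $11,793.85
Sale 2 (265) [LIFO — newest first]: 265 @ $16.05 = $4,253.25
Sale 3 (491) [LIFO — newest first]: 287 @ $16.45 + 119 @ $16.05 + 85 @ $18.60 = $8,212.10
Sale 4 (306) [LIFO — newest first]: 306 @ $18.75 = $5,737.50
Total COGS = $11,793.85 + $4,253.25 + $8,212.10 + $5,737.50 = $29,996.70
Ending inventory: 150 @ $18.60 + 20 @ $18.75 = $3,165.00
Check: goods available $33,161.70 = COGS $29,996.70 + ending $3,165.00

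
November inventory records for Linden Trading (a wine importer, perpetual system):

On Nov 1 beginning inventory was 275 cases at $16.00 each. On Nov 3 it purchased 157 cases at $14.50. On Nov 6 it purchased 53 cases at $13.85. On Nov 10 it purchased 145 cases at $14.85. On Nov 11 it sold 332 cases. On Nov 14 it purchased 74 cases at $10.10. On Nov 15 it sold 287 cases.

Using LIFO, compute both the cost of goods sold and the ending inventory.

COGS = $8,951.20; ending inventory = $1,360.00

Nov 11, 332 sold [LIFO — newest first]: 145 @ $14.85 + 53 @ $13.85 + 134 @ $14.50 = $4,830.30
Nov 15, 287 sold [LIFO — newest first]: 74 @ $10.10 + 23 @ $14.50 + 190 @ $16.00 = $4,120.90
Total COGS = $4,830.30 + $4,120.90 = $8,951.20
Ending inventory: 85 @ $16.00 = $1,360.00
Check: goods available $10,311.20 = COGS $8,951.20 + ending $1,360.00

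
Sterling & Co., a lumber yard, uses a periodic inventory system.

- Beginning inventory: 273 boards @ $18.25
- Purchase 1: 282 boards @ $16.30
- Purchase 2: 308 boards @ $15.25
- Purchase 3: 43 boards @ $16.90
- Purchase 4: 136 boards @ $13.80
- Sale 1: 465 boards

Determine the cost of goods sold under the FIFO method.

COGS = $8,111.85

Sale 1 (465) [FIFO — oldest first]: 273 @ $18.25 + 192 @ $16.30 = $8,111.85
Ending inventory: 90 @ $16.30 + 308 @ $15.25 + 43 @ $16.90 + 136 @ $13.80 = $8,767.50
Check: goods available $16,879.35 = COGS $8,111.85 + ending $8,767.50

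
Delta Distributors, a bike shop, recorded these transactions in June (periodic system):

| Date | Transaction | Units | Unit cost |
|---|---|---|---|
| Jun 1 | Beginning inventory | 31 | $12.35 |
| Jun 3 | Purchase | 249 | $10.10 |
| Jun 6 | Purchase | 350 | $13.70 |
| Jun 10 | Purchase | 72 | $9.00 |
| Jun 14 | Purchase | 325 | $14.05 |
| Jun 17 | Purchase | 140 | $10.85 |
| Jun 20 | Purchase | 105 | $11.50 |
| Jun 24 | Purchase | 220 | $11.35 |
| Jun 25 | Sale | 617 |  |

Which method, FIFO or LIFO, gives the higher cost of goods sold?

FIFO

FIFO COGS: 31 @ $12.35 + 249 @ $10.10 + 337 @ $13.70 = $7,514.65
LIFO COGS: 220 @ $11.35 + 105 @ $11.50 + 140 @ $10.85 + 152 @ $14.05 = $7,359.10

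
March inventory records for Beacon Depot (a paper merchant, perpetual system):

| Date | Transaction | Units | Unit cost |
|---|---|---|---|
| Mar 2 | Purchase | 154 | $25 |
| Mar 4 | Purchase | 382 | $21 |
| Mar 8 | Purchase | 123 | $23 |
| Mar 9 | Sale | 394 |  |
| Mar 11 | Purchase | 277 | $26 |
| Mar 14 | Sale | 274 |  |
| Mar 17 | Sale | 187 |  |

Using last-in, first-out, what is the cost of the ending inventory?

Mar 9, 394 sold [LIFO — newest first]: 123 @ $23 + 271 @ $21 = $8,520
Mar 14, 274 sold [LIFO — newest first]: 274 @ $26 = $7,124
Mar 17, 187 sold [LIFO — newest first]: 3 @ $26 + 111 @ $21 + 73 @ $25 = $4,234
Total COGS = $8,520 + $7,124 + $4,234 = $19,878
Ending inventory: 81 @ $25 = $2,025

Ending inventory = $2,025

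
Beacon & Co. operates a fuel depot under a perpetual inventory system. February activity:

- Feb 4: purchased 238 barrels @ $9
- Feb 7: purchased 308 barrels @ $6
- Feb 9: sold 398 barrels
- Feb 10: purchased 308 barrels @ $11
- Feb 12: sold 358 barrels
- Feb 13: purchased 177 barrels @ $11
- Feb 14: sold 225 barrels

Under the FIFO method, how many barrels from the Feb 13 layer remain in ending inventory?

Feb 9, 398 sold [FIFO — oldest first]: 238 @ $9 + 160 @ $6 = $3,102
Feb 12, 358 sold [FIFO — oldest first]: 148 @ $6 + 210 @ $11 = $3,198
Feb 14, 225 sold [FIFO — oldest first]: 98 @ $11 + 127 @ $11 = $2,475
Total COGS = $3,102 + $3,198 + $2,475 = $8,775
Ending inventory: 50 @ $11 = $550

50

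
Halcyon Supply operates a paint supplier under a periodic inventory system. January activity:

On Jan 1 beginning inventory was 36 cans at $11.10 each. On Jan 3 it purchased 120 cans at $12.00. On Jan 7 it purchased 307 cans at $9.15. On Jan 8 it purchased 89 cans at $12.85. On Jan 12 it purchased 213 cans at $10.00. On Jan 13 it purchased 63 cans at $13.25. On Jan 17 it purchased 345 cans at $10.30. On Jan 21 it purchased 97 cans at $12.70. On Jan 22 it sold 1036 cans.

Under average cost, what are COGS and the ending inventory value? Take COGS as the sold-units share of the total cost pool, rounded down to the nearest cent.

COGS = $11,047.22; ending inventory = $2,495.23

Jan 22, sell 1036: 1036/1270 × $13,542.45 → $11,047.22
Ending inventory (cost pool remaining) = $2,495.23
Check: goods available $13,542.45 = COGS $11,047.22 + ending $2,495.23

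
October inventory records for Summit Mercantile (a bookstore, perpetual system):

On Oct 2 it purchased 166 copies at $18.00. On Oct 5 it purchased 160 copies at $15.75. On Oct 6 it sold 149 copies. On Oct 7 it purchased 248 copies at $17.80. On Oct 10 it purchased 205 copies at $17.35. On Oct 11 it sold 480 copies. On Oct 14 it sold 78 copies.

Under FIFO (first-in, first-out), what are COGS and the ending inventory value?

Oct 6, 149 sold [FIFO — oldest first]: 149 @ $18.00 = $2,682.00
Oct 11, 480 sold [FIFO — oldest first]: 17 @ $18.00 + 160 @ $15.75 + 248 @ $17.80 + 55 @ $17.35 = $8,194.65
Oct 14, 78 sold [FIFO — oldest first]: 78 @ $17.35 = $1,353.30
Total COGS = $2,682.00 + $8,194.65 + $1,353.30 = $12,229.95
Ending inventory: 72 @ $17.35 = $1,249.20

COGS = $12,229.95; ending inventory = $1,249.20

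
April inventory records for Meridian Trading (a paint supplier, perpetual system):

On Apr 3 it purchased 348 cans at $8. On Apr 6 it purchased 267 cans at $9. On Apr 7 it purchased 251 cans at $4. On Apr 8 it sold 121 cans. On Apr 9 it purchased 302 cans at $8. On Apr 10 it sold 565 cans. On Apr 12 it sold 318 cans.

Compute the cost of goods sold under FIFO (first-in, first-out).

Apr 8, 121 sold [FIFO — oldest first]: 121 @ $8 = $968
Apr 10, 565 sold [FIFO — oldest first]: 227 @ $8 + 267 @ $9 + 71 @ $4 = $4,503
Apr 12, 318 sold [FIFO — oldest first]: 180 @ $4 + 138 @ $8 = $1,824
Total COGS = $968 + $4,503 + $1,824 = $7,295
Ending inventory: 164 @ $8 = $1,312

COGS = $7,295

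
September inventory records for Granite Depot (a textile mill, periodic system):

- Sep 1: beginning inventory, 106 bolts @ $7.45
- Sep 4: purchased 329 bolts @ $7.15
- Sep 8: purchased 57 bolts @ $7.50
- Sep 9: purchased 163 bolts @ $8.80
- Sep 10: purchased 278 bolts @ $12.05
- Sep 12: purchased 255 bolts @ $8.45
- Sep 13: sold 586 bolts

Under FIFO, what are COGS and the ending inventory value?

Sep 13, 586 sold [FIFO — oldest first]: 106 @ $7.45 + 329 @ $7.15 + 57 @ $7.50 + 94 @ $8.80 = $4,396.75
Ending inventory: 69 @ $8.80 + 278 @ $12.05 + 255 @ $8.45 = $6,111.85
Check: goods available $10,508.60 = COGS $4,396.75 + ending $6,111.85

COGS = $4,396.75; ending inventory = $6,111.85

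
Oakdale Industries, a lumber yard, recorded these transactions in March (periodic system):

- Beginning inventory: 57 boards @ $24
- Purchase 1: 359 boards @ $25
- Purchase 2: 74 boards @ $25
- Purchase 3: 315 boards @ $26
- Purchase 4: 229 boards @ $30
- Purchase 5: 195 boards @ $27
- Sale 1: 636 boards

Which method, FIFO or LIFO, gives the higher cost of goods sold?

FIFO COGS: 57 @ $24 + 359 @ $25 + 74 @ $25 + 146 @ $26 = $15,989
LIFO COGS: 195 @ $27 + 229 @ $30 + 212 @ $26 = $17,647

LIFO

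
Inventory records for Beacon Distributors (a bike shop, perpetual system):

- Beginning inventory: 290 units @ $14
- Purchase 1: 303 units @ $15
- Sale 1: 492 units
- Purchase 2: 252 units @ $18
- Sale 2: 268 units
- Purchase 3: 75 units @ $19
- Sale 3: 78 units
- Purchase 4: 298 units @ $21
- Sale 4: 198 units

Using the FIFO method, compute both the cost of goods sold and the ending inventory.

Sale 1 (492) [FIFO — oldest first]: 290 @ $14 + 202 @ $15 = $7,090
Sale 2 (268) [FIFO — oldest first]: 101 @ $15 + 167 @ $18 = $4,521
Sale 3 (78) [FIFO — oldest first]: 78 @ $18 = $1,404
Sale 4 (198) [FIFO — oldest first]: 7 @ $18 + 75 @ $19 + 116 @ $21 = $3,987
Total COGS = $7,090 + $4,521 + $1,404 + $3,987 = $17,002
Ending inventory: 182 @ $21 = $3,822

COGS = $17,002; ending inventory = $3,822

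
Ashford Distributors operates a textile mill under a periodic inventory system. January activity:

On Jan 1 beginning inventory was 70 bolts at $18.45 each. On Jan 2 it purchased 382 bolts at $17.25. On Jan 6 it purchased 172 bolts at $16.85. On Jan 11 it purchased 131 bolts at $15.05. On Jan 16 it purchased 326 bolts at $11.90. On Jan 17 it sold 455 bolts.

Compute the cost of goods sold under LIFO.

Jan 17, 455 sold [LIFO — newest first]: 326 @ $11.90 + 129 @ $15.05 = $5,820.85
Ending inventory: 70 @ $18.45 + 382 @ $17.25 + 172 @ $16.85 + 2 @ $15.05 = $10,809.30

COGS = $5,820.85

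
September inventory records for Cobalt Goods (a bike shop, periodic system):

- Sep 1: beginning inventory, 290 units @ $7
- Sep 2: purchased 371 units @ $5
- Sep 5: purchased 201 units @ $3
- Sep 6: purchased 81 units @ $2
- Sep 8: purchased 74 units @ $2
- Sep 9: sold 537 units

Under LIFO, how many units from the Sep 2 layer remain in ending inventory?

190

Sep 9, 537 sold [LIFO — newest first]: 74 @ $2 + 81 @ $2 + 201 @ $3 + 181 @ $5 = $1,818
Ending inventory: 290 @ $7 + 190 @ $5 = $2,980
Check: goods available $4,798 = COGS $1,818 + ending $2,980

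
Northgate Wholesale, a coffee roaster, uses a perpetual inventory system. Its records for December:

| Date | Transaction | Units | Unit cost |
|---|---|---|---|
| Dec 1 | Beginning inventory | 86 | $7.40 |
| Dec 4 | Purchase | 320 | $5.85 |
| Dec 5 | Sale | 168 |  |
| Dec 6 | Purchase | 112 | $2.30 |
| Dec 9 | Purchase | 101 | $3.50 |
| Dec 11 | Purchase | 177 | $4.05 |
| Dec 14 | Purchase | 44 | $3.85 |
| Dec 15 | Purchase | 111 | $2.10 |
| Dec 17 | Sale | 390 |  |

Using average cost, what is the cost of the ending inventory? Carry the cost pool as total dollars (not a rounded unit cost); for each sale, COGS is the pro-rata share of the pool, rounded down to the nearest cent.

After Dec 1: 86 on hand, pool $636.40 (≈ $7.4000 each)
After Dec 4: 406 on hand, pool $2,508.40 (≈ $6.1783 each)
Dec 5, sell 168: 168/406 × $2,508.40 → $1,037.95
After Dec 6: 350 on hand, pool $1,728.05 (≈ $4.9373 each)
After Dec 9: 451 on hand, pool $2,081.55 (≈ $4.6154 each)
After Dec 11: 628 on hand, pool $2,798.40 (≈ $4.4561 each)
After Dec 14: 672 on hand, pool $2,967.80 (≈ $4.4164 each)
After Dec 15: 783 on hand, pool $3,200.90 (≈ $4.0880 each)
Dec 17, sell 390: 390/783 × $3,200.90 → $1,594.31
Total COGS = $1,037.95 + $1,594.31 = $2,632.26
Ending inventory (cost pool remaining) = $1,606.59

Ending inventory = $1,606.59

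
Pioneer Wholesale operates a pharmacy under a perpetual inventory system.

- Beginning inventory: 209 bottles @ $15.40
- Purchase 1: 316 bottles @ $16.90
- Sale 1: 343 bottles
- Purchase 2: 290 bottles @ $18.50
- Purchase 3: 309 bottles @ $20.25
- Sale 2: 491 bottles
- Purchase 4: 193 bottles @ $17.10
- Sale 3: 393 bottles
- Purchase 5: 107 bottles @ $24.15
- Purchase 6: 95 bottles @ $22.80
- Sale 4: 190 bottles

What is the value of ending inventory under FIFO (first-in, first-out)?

Ending inventory = $2,335.05

Sale 1 (343) [FIFO — oldest first]: 209 @ $15.40 + 134 @ $16.90 = $5,483.20
Sale 2 (491) [FIFO — oldest first]: 182 @ $16.90 + 290 @ $18.50 + 19 @ $20.25 = $8,825.55
Sale 3 (393) [FIFO — oldest first]: 290 @ $20.25 + 103 @ $17.10 = $7,633.80
Sale 4 (190) [FIFO — oldest first]: 90 @ $17.10 + 100 @ $24.15 = $3,954.00
Total COGS = $5,483.20 + $8,825.55 + $7,633.80 + $3,954.00 = $25,896.55
Ending inventory: 7 @ $24.15 + 95 @ $22.80 = $2,335.05
Check: goods available $28,231.60 = COGS $25,896.55 + ending $2,335.05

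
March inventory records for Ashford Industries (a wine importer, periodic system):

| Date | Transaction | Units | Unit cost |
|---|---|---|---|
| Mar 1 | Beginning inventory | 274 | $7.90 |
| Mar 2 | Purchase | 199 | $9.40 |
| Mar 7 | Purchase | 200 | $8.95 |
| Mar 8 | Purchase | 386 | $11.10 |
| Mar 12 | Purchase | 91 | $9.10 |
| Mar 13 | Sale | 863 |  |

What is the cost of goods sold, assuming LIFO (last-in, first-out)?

Mar 13, 863 sold [LIFO — newest first]: 91 @ $9.10 + 386 @ $11.10 + 200 @ $8.95 + 186 @ $9.40 = $8,651.10
Ending inventory: 274 @ $7.90 + 13 @ $9.40 = $2,286.80
Check: goods available $10,937.90 = COGS $8,651.10 + ending $2,286.80

COGS = $8,651.10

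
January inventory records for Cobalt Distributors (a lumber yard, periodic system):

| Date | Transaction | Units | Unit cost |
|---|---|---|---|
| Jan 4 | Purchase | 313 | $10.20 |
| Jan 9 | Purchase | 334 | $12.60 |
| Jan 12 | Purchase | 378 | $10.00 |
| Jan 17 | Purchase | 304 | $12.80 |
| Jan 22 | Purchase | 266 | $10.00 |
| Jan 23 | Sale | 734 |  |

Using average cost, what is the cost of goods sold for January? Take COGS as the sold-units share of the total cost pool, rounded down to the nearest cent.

Jan 23, sell 734: 734/1595 × $17,732.20 → $8,160.14
Ending inventory (cost pool remaining) = $9,572.06

COGS = $8,160.14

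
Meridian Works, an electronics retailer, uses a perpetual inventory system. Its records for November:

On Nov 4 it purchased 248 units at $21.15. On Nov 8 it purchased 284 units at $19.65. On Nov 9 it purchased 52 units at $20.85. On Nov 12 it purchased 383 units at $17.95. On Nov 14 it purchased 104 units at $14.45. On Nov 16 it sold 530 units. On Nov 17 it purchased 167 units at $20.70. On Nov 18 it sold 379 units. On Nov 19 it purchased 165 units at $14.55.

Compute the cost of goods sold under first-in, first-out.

COGS = $17,743.75

Nov 16, 530 sold [FIFO — oldest first]: 248 @ $21.15 + 282 @ $19.65 = $10,786.50
Nov 18, 379 sold [FIFO — oldest first]: 2 @ $19.65 + 52 @ $20.85 + 325 @ $17.95 = $6,957.25
Total COGS = $10,786.50 + $6,957.25 = $17,743.75
Ending inventory: 58 @ $17.95 + 104 @ $14.45 + 167 @ $20.70 + 165 @ $14.55 = $8,401.55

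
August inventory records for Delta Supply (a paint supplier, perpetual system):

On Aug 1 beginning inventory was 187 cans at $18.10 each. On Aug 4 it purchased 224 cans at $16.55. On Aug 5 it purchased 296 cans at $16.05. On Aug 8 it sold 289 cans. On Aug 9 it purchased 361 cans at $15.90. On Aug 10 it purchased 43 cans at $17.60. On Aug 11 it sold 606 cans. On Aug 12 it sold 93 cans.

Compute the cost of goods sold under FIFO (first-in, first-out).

Aug 8, 289 sold [FIFO — oldest first]: 187 @ $18.10 + 102 @ $16.55 = $5,072.80
Aug 11, 606 sold [FIFO — oldest first]: 122 @ $16.55 + 296 @ $16.05 + 188 @ $15.90 = $9,759.10
Aug 12, 93 sold [FIFO — oldest first]: 93 @ $15.90 = $1,478.70
Total COGS = $5,072.80 + $9,759.10 + $1,478.70 = $16,310.60
Ending inventory: 80 @ $15.90 + 43 @ $17.60 = $2,028.80

COGS = $16,310.60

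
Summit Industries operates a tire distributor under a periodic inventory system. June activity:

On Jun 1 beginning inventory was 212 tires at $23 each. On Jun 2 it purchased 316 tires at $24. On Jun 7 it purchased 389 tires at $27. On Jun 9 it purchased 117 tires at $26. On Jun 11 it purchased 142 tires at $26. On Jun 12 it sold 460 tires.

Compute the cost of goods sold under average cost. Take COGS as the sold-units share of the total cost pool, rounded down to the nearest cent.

COGS = $11,616.17

Jun 12, sell 460: 460/1176 × $29,697.00 → $11,616.17
Ending inventory (cost pool remaining) = $18,080.83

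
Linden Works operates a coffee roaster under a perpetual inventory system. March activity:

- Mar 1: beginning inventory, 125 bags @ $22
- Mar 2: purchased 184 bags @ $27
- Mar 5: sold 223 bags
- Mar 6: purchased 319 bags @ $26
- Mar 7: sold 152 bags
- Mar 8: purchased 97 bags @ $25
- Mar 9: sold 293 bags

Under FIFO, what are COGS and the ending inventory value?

Mar 5, 223 sold [FIFO — oldest first]: 125 @ $22 + 98 @ $27 = $5,396
Mar 7, 152 sold [FIFO — oldest first]: 86 @ $27 + 66 @ $26 = $4,038
Mar 9, 293 sold [FIFO — oldest first]: 253 @ $26 + 40 @ $25 = $7,578
Total COGS = $5,396 + $4,038 + $7,578 = $17,012
Ending inventory: 57 @ $25 = $1,425

COGS = $17,012; ending inventory = $1,425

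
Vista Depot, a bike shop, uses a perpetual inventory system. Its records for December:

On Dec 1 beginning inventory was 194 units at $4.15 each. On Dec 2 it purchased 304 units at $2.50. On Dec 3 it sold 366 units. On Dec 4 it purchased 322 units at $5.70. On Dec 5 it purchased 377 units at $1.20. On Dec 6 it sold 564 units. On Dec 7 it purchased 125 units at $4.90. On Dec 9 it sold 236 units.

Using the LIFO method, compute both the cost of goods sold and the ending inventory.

Dec 3, 366 sold [LIFO — newest first]: 304 @ $2.50 + 62 @ $4.15 = $1,017.30
Dec 6, 564 sold [LIFO — newest first]: 377 @ $1.20 + 187 @ $5.70 = $1,518.30
Dec 9, 236 sold [LIFO — newest first]: 125 @ $4.90 + 111 @ $5.70 = $1,245.20
Total COGS = $1,017.30 + $1,518.30 + $1,245.20 = $3,780.80
Ending inventory: 132 @ $4.15 + 24 @ $5.70 = $684.60

COGS = $3,780.80; ending inventory = $684.60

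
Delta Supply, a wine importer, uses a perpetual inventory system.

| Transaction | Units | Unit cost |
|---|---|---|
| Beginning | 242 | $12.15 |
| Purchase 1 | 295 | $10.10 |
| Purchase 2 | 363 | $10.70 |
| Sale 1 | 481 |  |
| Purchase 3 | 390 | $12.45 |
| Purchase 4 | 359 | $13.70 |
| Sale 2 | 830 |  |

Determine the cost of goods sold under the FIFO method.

COGS = $14,947.10

Sale 1 (481) [FIFO — oldest first]: 242 @ $12.15 + 239 @ $10.10 = $5,354.20
Sale 2 (830) [FIFO — oldest first]: 56 @ $10.10 + 363 @ $10.70 + 390 @ $12.45 + 21 @ $13.70 = $9,592.90
Total COGS = $5,354.20 + $9,592.90 = $14,947.10
Ending inventory: 338 @ $13.70 = $4,630.60
Check: goods available $19,577.70 = COGS $14,947.10 + ending $4,630.60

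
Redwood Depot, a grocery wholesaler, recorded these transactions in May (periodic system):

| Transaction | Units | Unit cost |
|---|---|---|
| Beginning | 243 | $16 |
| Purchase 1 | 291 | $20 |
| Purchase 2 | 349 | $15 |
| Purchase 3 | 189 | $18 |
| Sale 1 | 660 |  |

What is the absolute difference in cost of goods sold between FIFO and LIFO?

$521

FIFO COGS: 243 @ $16 + 291 @ $20 + 126 @ $15 = $11,598
LIFO COGS: 189 @ $18 + 349 @ $15 + 122 @ $20 = $11,077
Difference = |$11,598 − $11,077| = $521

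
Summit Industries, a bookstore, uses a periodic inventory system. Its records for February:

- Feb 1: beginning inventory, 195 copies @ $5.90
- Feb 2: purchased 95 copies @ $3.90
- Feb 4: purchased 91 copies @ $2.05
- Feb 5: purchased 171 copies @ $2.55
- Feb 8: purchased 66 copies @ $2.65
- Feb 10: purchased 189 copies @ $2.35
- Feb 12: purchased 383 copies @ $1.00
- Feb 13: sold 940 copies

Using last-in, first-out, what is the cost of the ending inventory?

Ending inventory = $1,365.00

Feb 13, 940 sold [LIFO — newest first]: 383 @ $1.00 + 189 @ $2.35 + 66 @ $2.65 + 171 @ $2.55 + 91 @ $2.05 + 40 @ $3.90 = $1,780.65
Ending inventory: 195 @ $5.90 + 55 @ $3.90 = $1,365.00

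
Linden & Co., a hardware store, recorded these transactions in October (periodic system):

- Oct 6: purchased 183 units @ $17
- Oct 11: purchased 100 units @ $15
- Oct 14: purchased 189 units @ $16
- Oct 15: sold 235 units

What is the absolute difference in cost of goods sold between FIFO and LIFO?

FIFO COGS: 183 @ $17 + 52 @ $15 = $3,891
LIFO COGS: 189 @ $16 + 46 @ $15 = $3,714
Difference = |$3,891 − $3,714| = $177

$177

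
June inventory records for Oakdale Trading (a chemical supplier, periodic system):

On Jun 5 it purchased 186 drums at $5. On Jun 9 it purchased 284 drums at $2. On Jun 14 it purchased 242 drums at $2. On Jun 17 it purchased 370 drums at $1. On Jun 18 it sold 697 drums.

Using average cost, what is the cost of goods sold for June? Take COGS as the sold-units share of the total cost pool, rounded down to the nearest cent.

Jun 18, sell 697: 697/1082 × $2,352.00 → $1,515.10
Ending inventory (cost pool remaining) = $836.90

COGS = $1,515.10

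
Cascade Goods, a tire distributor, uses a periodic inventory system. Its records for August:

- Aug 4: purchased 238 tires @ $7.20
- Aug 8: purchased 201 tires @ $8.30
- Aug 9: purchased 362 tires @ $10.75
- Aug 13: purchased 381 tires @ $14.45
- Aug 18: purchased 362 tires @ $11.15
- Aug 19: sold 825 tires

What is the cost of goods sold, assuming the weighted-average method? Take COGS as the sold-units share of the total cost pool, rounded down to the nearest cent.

COGS = $8,984.77

Aug 19, sell 825: 825/1544 × $16,815.15 → $8,984.77
Ending inventory (cost pool remaining) = $7,830.38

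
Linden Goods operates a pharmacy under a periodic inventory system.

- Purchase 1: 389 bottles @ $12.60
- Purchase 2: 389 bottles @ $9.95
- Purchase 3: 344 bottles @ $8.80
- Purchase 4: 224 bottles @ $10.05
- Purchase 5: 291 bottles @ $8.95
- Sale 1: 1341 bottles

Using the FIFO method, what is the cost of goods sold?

Sale 1 (1341) [FIFO — oldest first]: 389 @ $12.60 + 389 @ $9.95 + 344 @ $8.80 + 219 @ $10.05 = $14,000.10
Ending inventory: 5 @ $10.05 + 291 @ $8.95 = $2,654.70
Check: goods available $16,654.80 = COGS $14,000.10 + ending $2,654.70

COGS = $14,000.10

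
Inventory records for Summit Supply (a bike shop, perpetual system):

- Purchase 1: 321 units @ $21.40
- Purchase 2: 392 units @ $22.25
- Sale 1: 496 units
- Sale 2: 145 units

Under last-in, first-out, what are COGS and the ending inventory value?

COGS = $14,050.60; ending inventory = $1,540.80

Sale 1 (496) [LIFO — newest first]: 392 @ $22.25 + 104 @ $21.40 = $10,947.60
Sale 2 (145) [LIFO — newest first]: 145 @ $21.40 = $3,103.00
Total COGS = $10,947.60 + $3,103.00 = $14,050.60
Ending inventory: 72 @ $21.40 = $1,540.80
Check: goods available $15,591.40 = COGS $14,050.60 + ending $1,540.80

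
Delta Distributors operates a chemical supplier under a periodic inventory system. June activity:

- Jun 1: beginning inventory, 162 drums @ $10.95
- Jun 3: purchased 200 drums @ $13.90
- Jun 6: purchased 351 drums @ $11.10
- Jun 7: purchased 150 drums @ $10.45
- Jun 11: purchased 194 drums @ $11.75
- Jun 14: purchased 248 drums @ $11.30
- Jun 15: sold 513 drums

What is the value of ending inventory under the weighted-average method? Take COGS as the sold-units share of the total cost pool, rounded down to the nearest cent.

Jun 15, sell 513: 513/1305 × $15,099.40 → $5,935.62
Ending inventory (cost pool remaining) = $9,163.78

Ending inventory = $9,163.78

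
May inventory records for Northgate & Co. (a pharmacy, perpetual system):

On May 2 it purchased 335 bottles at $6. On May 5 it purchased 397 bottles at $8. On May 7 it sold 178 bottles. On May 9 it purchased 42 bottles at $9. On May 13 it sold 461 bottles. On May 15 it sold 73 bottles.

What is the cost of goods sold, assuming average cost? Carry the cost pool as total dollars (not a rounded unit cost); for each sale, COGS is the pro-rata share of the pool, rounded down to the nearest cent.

After May 2: 335 on hand, pool $2,010.00 (≈ $6.0000 each)
After May 5: 732 on hand, pool $5,186.00 (≈ $7.0847 each)
May 7, sell 178: 178/732 × $5,186.00 → $1,261.07
After May 9: 596 on hand, pool $4,302.93 (≈ $7.2197 each)
May 13, sell 461: 461/596 × $4,302.93 → $3,328.27
May 15, sell 73: 73/135 × $974.66 → $527.03
Total COGS = $1,261.07 + $3,328.27 + $527.03 = $5,116.37
Ending inventory (cost pool remaining) = $447.63

COGS = $5,116.37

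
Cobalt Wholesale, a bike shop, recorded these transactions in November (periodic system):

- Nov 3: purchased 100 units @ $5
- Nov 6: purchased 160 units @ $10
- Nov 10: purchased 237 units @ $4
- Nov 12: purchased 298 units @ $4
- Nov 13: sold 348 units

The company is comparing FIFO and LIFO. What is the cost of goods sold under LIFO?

COGS = $1,392

FIFO COGS: 100 @ $5 + 160 @ $10 + 88 @ $4 = $2,452
LIFO COGS: 298 @ $4 + 50 @ $4 = $1,392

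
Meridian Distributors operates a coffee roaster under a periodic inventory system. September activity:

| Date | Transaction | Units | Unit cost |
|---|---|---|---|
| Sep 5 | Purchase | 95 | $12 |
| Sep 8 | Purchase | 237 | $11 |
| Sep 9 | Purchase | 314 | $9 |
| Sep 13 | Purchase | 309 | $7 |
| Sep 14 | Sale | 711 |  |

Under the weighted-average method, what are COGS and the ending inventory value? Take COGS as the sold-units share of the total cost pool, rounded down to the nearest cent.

Sep 14, sell 711: 711/955 × $8,736.00 → $6,503.97
Ending inventory (cost pool remaining) = $2,232.03
Check: goods available $8,736.00 = COGS $6,503.97 + ending $2,232.03

COGS = $6,503.97; ending inventory = $2,232.03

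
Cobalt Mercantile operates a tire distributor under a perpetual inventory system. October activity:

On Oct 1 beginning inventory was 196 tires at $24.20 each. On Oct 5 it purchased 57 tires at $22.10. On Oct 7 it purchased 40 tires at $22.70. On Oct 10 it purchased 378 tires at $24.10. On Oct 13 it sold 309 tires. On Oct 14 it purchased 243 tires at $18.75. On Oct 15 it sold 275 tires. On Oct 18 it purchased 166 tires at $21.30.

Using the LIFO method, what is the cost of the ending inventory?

Oct 13, 309 sold [LIFO — newest first]: 309 @ $24.10 = $7,446.90
Oct 15, 275 sold [LIFO — newest first]: 243 @ $18.75 + 32 @ $24.10 = $5,327.45
Total COGS = $7,446.90 + $5,327.45 = $12,774.35
Ending inventory: 196 @ $24.20 + 57 @ $22.10 + 40 @ $22.70 + 37 @ $24.10 + 166 @ $21.30 = $11,338.40
Check: goods available $24,112.75 = COGS $12,774.35 + ending $11,338.40

Ending inventory = $11,338.40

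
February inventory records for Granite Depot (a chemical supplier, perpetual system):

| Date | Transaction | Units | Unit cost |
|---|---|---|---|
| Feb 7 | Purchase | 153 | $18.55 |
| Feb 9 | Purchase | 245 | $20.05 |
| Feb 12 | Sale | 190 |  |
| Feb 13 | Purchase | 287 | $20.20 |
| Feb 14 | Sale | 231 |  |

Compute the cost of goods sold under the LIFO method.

Feb 12, 190 sold [LIFO — newest first]: 190 @ $20.05 = $3,809.50
Feb 14, 231 sold [LIFO — newest first]: 231 @ $20.20 = $4,666.20
Total COGS = $3,809.50 + $4,666.20 = $8,475.70
Ending inventory: 153 @ $18.55 + 55 @ $20.05 + 56 @ $20.20 = $5,072.10

COGS = $8,475.70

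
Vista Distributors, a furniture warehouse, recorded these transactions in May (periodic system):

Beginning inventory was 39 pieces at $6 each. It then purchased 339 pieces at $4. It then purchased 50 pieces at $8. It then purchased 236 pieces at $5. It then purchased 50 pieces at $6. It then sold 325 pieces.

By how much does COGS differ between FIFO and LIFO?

FIFO COGS: 39 @ $6 + 286 @ $4 = $1,378
LIFO COGS: 50 @ $6 + 236 @ $5 + 39 @ $8 = $1,792
Difference = |$1,378 − $1,792| = $414

$414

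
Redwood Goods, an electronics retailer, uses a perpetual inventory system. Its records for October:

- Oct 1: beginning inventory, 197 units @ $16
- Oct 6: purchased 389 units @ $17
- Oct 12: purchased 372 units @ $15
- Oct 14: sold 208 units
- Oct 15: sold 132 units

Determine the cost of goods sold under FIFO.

Oct 14, 208 sold [FIFO — oldest first]: 197 @ $16 + 11 @ $17 = $3,339
Oct 15, 132 sold [FIFO — oldest first]: 132 @ $17 = $2,244
Total COGS = $3,339 + $2,244 = $5,583
Ending inventory: 246 @ $17 + 372 @ $15 = $9,762

COGS = $5,583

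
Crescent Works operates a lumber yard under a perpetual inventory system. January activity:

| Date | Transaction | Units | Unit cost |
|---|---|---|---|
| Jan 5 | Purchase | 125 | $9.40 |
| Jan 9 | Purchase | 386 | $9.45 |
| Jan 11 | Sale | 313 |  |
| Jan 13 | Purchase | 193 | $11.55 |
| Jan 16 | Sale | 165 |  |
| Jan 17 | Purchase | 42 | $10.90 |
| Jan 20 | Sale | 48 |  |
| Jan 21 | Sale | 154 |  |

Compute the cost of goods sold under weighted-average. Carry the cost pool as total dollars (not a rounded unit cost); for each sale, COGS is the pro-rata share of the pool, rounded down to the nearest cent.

COGS = $6,813.60

After Jan 5: 125 on hand, pool $1,175.00 (≈ $9.4000 each)
After Jan 9: 511 on hand, pool $4,822.70 (≈ $9.4378 each)
Jan 11, sell 313: 313/511 × $4,822.70 → $2,954.02
After Jan 13: 391 on hand, pool $4,097.83 (≈ $10.4804 each)
Jan 16, sell 165: 165/391 × $4,097.83 → $1,729.26
After Jan 17: 268 on hand, pool $2,826.37 (≈ $10.5462 each)
Jan 20, sell 48: 48/268 × $2,826.37 → $506.21
Jan 21, sell 154: 154/220 × $2,320.16 → $1,624.11
Total COGS = $2,954.02 + $1,729.26 + $506.21 + $1,624.11 = $6,813.60
Ending inventory (cost pool remaining) = $696.05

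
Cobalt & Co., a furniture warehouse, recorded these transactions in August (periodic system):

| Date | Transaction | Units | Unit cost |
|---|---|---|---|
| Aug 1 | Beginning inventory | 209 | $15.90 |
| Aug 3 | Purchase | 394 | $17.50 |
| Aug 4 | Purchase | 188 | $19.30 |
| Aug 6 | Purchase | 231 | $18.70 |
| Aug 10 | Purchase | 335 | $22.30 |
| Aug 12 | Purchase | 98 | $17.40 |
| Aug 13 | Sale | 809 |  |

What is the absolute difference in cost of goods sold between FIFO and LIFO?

$2,110.80

FIFO COGS: 209 @ $15.90 + 394 @ $17.50 + 188 @ $19.30 + 18 @ $18.70 = $14,183.10
LIFO COGS: 98 @ $17.40 + 335 @ $22.30 + 231 @ $18.70 + 145 @ $19.30 = $16,293.90
Difference = |$14,183.10 − $16,293.90| = $2,110.80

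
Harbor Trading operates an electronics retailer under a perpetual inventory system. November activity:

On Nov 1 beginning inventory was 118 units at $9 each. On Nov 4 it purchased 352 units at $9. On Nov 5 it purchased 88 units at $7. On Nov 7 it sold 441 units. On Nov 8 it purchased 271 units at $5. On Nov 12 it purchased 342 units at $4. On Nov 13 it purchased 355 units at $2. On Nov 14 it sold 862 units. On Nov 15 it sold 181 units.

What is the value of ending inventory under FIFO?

Ending inventory = $84

Nov 7, 441 sold [FIFO — oldest first]: 118 @ $9 + 323 @ $9 = $3,969
Nov 14, 862 sold [FIFO — oldest first]: 29 @ $9 + 88 @ $7 + 271 @ $5 + 342 @ $4 + 132 @ $2 = $3,864
Nov 15, 181 sold [FIFO — oldest first]: 181 @ $2 = $362
Total COGS = $3,969 + $3,864 + $362 = $8,195
Ending inventory: 42 @ $2 = $84
Check: goods available $8,279 = COGS $8,195 + ending $84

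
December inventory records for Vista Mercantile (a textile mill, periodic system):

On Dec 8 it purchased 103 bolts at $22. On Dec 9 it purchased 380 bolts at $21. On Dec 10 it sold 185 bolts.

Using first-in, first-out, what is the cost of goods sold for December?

COGS = $3,988

Dec 10, 185 sold [FIFO — oldest first]: 103 @ $22 + 82 @ $21 = $3,988
Ending inventory: 298 @ $21 = $6,258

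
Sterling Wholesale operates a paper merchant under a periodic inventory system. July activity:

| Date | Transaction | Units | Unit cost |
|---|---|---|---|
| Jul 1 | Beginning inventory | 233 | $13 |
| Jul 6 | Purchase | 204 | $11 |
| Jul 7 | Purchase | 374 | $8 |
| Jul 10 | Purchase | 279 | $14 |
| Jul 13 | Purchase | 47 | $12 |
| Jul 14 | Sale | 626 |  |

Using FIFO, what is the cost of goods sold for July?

Jul 14, 626 sold [FIFO — oldest first]: 233 @ $13 + 204 @ $11 + 189 @ $8 = $6,785
Ending inventory: 185 @ $8 + 279 @ $14 + 47 @ $12 = $5,950

COGS = $6,785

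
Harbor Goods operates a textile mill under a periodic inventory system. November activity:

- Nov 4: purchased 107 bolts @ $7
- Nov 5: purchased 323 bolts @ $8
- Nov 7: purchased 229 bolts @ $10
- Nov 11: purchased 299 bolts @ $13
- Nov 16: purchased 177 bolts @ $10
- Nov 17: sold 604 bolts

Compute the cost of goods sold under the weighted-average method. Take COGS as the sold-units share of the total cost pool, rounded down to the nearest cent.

Nov 17, sell 604: 604/1135 × $11,280.00 → $6,002.74
Ending inventory (cost pool remaining) = $5,277.26

COGS = $6,002.74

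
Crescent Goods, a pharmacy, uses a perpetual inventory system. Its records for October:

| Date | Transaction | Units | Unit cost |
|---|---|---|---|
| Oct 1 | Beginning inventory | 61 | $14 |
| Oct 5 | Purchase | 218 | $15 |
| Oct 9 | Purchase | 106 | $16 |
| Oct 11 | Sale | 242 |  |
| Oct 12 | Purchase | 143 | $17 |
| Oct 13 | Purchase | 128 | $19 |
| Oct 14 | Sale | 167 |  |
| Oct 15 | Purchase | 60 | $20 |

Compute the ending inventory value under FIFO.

Ending inventory = $5,655

Oct 11, 242 sold [FIFO — oldest first]: 61 @ $14 + 181 @ $15 = $3,569
Oct 14, 167 sold [FIFO — oldest first]: 37 @ $15 + 106 @ $16 + 24 @ $17 = $2,659
Total COGS = $3,569 + $2,659 = $6,228
Ending inventory: 119 @ $17 + 128 @ $19 + 60 @ $20 = $5,655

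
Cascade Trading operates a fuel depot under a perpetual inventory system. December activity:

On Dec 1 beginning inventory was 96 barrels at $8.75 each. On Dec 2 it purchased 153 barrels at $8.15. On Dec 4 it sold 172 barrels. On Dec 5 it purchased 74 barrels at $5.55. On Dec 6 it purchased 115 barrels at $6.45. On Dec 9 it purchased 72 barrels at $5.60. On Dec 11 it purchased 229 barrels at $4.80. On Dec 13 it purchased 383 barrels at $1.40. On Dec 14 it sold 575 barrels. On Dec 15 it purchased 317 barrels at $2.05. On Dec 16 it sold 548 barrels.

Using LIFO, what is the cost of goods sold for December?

COGS = $4,882.25

Dec 4, 172 sold [LIFO — newest first]: 153 @ $8.15 + 19 @ $8.75 = $1,413.20
Dec 14, 575 sold [LIFO — newest first]: 383 @ $1.40 + 192 @ $4.80 = $1,457.80
Dec 16, 548 sold [LIFO — newest first]: 317 @ $2.05 + 37 @ $4.80 + 72 @ $5.60 + 115 @ $6.45 + 7 @ $5.55 = $2,011.25
Total COGS = $1,413.20 + $1,457.80 + $2,011.25 = $4,882.25
Ending inventory: 77 @ $8.75 + 67 @ $5.55 = $1,045.60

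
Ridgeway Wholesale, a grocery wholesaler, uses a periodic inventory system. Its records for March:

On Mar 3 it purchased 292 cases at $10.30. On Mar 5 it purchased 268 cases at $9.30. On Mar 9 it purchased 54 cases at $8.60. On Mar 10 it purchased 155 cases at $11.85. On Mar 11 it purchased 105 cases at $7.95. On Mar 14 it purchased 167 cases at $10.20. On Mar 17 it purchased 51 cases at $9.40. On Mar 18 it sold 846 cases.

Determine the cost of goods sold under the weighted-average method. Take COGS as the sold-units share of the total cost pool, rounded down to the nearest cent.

Mar 18, sell 846: 846/1092 × $10,818.70 → $8,381.52
Ending inventory (cost pool remaining) = $2,437.18

COGS = $8,381.52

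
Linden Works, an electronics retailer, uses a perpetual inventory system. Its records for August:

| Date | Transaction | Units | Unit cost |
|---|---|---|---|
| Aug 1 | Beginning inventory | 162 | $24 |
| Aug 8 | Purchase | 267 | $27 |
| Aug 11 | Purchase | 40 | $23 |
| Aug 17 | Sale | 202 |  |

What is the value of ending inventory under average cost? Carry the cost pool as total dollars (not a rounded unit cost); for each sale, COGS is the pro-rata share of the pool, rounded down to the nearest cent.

After Aug 1: 162 on hand, pool $3,888.00 (≈ $24.0000 each)
After Aug 8: 429 on hand, pool $11,097.00 (≈ $25.8671 each)
After Aug 11: 469 on hand, pool $12,017.00 (≈ $25.6226 each)
Aug 17, sell 202: 202/469 × $12,017.00 → $5,175.76
Ending inventory (cost pool remaining) = $6,841.24
Check: goods available $12,017.00 = COGS $5,175.76 + ending $6,841.24

Ending inventory = $6,841.24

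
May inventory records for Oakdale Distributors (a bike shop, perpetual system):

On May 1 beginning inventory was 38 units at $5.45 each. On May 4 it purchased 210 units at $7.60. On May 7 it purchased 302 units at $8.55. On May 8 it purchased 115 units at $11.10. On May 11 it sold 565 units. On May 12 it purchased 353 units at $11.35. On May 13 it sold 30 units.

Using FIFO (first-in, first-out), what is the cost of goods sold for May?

COGS = $4,884.70

May 11, 565 sold [FIFO — oldest first]: 38 @ $5.45 + 210 @ $7.60 + 302 @ $8.55 + 15 @ $11.10 = $4,551.70
May 13, 30 sold [FIFO — oldest first]: 30 @ $11.10 = $333.00
Total COGS = $4,551.70 + $333.00 = $4,884.70
Ending inventory: 70 @ $11.10 + 353 @ $11.35 = $4,783.55
Check: goods available $9,668.25 = COGS $4,884.70 + ending $4,783.55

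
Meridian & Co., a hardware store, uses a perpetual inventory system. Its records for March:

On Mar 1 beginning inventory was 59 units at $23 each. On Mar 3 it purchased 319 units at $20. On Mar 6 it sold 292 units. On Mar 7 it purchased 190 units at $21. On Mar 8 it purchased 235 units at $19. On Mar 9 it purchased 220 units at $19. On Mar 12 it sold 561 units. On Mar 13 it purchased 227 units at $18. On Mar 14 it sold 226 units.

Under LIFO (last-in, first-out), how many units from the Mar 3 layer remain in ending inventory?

Mar 6, 292 sold [LIFO — newest first]: 292 @ $20 = $5,840
Mar 12, 561 sold [LIFO — newest first]: 220 @ $19 + 235 @ $19 + 106 @ $21 = $10,871
Mar 14, 226 sold [LIFO — newest first]: 226 @ $18 = $4,068
Total COGS = $5,840 + $10,871 + $4,068 = $20,779
Ending inventory: 59 @ $23 + 27 @ $20 + 84 @ $21 + 1 @ $18 = $3,679

27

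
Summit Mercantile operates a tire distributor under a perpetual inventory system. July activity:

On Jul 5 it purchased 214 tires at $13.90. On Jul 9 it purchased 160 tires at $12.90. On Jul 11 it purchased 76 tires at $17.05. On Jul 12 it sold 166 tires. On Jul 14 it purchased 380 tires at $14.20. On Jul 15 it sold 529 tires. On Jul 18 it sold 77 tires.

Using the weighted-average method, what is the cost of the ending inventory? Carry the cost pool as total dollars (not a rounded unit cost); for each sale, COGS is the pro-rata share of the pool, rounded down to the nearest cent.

After Jul 5: 214 on hand, pool $2,974.60 (≈ $13.9000 each)
After Jul 9: 374 on hand, pool $5,038.60 (≈ $13.4722 each)
After Jul 11: 450 on hand, pool $6,334.40 (≈ $14.0764 each)
Jul 12, sell 166: 166/450 × $6,334.40 → $2,336.68
After Jul 14: 664 on hand, pool $9,393.72 (≈ $14.1472 each)
Jul 15, sell 529: 529/664 × $9,393.72 → $7,483.85
Jul 18, sell 77: 77/135 × $1,909.87 → $1,089.33
Total COGS = $2,336.68 + $7,483.85 + $1,089.33 = $10,909.86
Ending inventory (cost pool remaining) = $820.54
Check: goods available $11,730.40 = COGS $10,909.86 + ending $820.54

Ending inventory = $820.54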